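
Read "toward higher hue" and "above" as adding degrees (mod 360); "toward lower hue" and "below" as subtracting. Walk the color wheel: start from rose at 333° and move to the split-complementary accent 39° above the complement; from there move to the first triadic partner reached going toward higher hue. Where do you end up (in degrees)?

split-comp 39° ↑ +219°: 333 + 219 = 552 → 552 − 360 = 192°
triadic ↑ +120°: 192 + 120 = 312°

312°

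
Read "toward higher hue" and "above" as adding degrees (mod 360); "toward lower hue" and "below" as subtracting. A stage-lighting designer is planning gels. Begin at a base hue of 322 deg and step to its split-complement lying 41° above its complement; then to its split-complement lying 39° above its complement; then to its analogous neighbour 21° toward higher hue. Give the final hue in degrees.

63°

322 + 221 = 543 → 543 − 360 = 183°   (split-comp 41° ↑)
183 + 219 = 402 → 402 − 360 = 42°   (split-comp 39° ↑)
42 + 21 = 63°   (analog 21° ↑)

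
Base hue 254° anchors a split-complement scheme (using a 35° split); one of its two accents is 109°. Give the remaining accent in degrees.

Split-complementary hues sit 35° either side of the complement.
Complement of the base 254°: 254 + 180 = 434 → 434 − 360 = 74°
The given accent 109° is 35° one side of 74°; the other accent sits 35° the other side: 74 − 35 = 39°

39°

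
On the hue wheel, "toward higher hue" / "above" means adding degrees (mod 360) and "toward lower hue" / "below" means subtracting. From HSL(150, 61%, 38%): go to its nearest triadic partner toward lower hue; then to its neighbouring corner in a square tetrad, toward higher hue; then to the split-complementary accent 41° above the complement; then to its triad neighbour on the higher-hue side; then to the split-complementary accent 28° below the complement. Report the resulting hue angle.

150 − 120 = 30°   (triadic ↓)
30 + 90 = 120°   (square ↑)
120 + 221 = 341°   (split-comp 41° ↑)
341 + 120 = 461 → 461 − 360 = 101°   (triadic ↑)
101 + 152 = 253°   (split-comp 28° ↓)

253°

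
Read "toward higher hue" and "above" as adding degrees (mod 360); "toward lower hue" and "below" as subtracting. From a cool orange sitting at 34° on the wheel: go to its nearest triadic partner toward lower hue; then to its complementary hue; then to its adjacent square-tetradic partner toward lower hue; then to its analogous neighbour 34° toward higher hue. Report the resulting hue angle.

−120° (triadic ↓): 34 − 120 = -86 → -86 + 360 = 274°
+180° (complement): 274 + 180 = 454 → 454 − 360 = 94°
−90° (square ↓): 94 − 90 = 4°
+34° (analog 34° ↑): 4 + 34 = 38°

38°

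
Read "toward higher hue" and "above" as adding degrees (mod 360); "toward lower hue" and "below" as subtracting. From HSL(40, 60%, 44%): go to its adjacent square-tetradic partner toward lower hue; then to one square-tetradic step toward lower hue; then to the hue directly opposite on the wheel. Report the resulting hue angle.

40°

−90° (square ↓): 40 − 90 = -50 → -50 + 360 = 310°
−90° (square ↓): 310 − 90 = 220°
+180° (complement): 220 + 180 = 400 → 400 − 360 = 40°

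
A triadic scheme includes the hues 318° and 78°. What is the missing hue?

A triad places three hues 120° apart.
The full set through 78° is {78°, 198°, 318°}.
Given {78°, 318°}, the missing hue is 198°.

198°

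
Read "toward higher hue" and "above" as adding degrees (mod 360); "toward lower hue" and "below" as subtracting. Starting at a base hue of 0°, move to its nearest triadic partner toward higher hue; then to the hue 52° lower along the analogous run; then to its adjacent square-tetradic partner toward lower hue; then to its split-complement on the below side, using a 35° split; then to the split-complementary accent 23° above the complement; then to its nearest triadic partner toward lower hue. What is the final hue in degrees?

+120° (triadic ↑): 0 + 120 = 120°
−52° (analog 52° ↓): 120 − 52 = 68°
−90° (square ↓): 68 − 90 = -22 → -22 + 360 = 338°
+145° (split-comp 35° ↓): 338 + 145 = 483 → 483 − 360 = 123°
+203° (split-comp 23° ↑): 123 + 203 = 326°
−120° (triadic ↓): 326 − 120 = 206°

206°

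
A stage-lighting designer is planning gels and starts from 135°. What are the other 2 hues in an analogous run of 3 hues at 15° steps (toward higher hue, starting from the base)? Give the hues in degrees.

150° and 165°

135 + 15 = 150°
135 + 30 = 165°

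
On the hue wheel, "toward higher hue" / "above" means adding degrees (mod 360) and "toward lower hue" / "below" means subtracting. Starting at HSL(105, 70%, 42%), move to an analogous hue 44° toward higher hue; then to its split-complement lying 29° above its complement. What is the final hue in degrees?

358°

+44° (analog 44° ↑): 105 + 44 = 149°
+209° (split-comp 29° ↑): 149 + 209 = 358°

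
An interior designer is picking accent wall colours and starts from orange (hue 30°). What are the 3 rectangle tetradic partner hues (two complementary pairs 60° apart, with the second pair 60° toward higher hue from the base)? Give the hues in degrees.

90°, 210° and 270°

A rectangular tetradic uses two complementary pairs 60° apart: offsets 0°, 60°, 180°, 240°.
30 + 60 = 90°
30 + 180 = 210°
30 + 240 = 270°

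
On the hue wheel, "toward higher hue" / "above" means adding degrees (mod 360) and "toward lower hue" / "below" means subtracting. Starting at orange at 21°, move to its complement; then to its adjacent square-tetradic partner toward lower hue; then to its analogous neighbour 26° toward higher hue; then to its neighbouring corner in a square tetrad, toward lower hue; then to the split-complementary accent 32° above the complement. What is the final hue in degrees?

259°

+180° (complement): 21 + 180 = 201°
−90° (square ↓): 201 − 90 = 111°
+26° (analog 26° ↑): 111 + 26 = 137°
−90° (square ↓): 137 − 90 = 47°
+212° (split-comp 32° ↑): 47 + 212 = 259°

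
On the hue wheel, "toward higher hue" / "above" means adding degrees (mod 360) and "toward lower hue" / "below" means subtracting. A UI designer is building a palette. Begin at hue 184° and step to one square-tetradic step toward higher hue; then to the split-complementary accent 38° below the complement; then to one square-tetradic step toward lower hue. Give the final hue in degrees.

+90° (square ↑): 184 + 90 = 274°
+142° (split-comp 38° ↓): 274 + 142 = 416 → 416 − 360 = 56°
−90° (square ↓): 56 − 90 = -34 → -34 + 360 = 326°

326°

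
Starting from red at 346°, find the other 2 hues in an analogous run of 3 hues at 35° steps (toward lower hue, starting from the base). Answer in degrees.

311° and 276°

346 − 35 = 311°
346 − 70 = 276°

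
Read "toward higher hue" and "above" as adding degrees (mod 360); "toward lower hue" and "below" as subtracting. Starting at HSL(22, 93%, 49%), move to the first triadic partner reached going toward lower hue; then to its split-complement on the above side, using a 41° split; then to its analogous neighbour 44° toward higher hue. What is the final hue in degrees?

167°

−120° (triadic ↓): 22 − 120 = -98 → -98 + 360 = 262°
+221° (split-comp 41° ↑): 262 + 221 = 483 → 483 − 360 = 123°
+44° (analog 44° ↑): 123 + 44 = 167°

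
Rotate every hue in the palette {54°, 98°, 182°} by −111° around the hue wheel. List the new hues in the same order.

54 − 111 = -57 → -57 + 360 = 303°
98 − 111 = -13 → -13 + 360 = 347°
182 − 111 = 71°

303°, 347°, 71°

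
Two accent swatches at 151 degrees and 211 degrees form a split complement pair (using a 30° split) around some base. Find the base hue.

1°

The accents sit 30° either side of the complement, so the complement is their short-arc midpoint on the wheel.
Short-arc midpoint of 151° and 211°: 181°.
Base is 180° from the complement: 181 − 180 = 1°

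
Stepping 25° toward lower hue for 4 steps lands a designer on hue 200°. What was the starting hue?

300°

4 steps of 25° (toward lower hue) give a net shift of −100°.
Start = end − shift: 200 + 100 = 300°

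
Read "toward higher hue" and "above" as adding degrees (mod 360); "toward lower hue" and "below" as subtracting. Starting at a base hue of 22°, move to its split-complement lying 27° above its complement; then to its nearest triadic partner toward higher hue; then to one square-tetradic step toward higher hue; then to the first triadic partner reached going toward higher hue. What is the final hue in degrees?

199°

22 + 207 = 229°   (split-comp 27° ↑)
229 + 120 = 349°   (triadic ↑)
349 + 90 = 439 → 439 − 360 = 79°   (square ↑)
79 + 120 = 199°   (triadic ↑)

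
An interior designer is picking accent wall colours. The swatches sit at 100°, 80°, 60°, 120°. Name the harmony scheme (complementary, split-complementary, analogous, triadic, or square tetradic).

analogous

Sort the hues: 60°, 80°, 100°, 120°.
Successive gaps around the wheel: 20°, 20°, 20°, 300°.
A run of hues at equal small steps (20°) with one large closing gap is an analogous group.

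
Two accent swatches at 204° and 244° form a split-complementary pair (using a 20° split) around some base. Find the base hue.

44°

The accents sit 20° either side of the complement, so the complement is their short-arc midpoint on the wheel.
Short-arc midpoint of 204° and 244°: 224°.
Base is 180° from the complement: 224 − 180 = 44°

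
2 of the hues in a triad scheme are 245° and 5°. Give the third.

125°

A triad places three hues 120° apart.
The full set through 5° is {5°, 125°, 245°}.
Given {5°, 245°}, the missing hue is 125°.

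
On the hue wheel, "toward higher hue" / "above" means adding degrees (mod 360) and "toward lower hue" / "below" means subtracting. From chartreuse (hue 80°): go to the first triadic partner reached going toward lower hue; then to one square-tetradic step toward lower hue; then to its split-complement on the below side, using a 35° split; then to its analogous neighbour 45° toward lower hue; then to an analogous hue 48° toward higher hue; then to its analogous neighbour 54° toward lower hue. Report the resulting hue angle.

324°

−120° (triadic ↓): 80 − 120 = -40 → -40 + 360 = 320°
−90° (square ↓): 320 − 90 = 230°
+145° (split-comp 35° ↓): 230 + 145 = 375 → 375 − 360 = 15°
−45° (analog 45° ↓): 15 − 45 = -30 → -30 + 360 = 330°
+48° (analog 48° ↑): 330 + 48 = 378 → 378 − 360 = 18°
−54° (analog 54° ↓): 18 − 54 = -36 → -36 + 360 = 324°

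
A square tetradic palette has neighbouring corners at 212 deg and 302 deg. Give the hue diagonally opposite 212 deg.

32°

A square tetradic scheme places four hues 90° apart; opposite corners are 180° apart.
212 + 180 = 392 → 392 − 360 = 32°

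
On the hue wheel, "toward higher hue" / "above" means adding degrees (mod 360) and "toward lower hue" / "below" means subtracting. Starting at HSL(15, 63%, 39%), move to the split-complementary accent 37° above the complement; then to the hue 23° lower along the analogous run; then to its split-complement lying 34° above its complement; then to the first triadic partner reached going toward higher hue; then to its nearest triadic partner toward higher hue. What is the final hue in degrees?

+217° (split-comp 37° ↑): 15 + 217 = 232°
−23° (analog 23° ↓): 232 − 23 = 209°
+214° (split-comp 34° ↑): 209 + 214 = 423 → 423 − 360 = 63°
+120° (triadic ↑): 63 + 120 = 183°
+120° (triadic ↑): 183 + 120 = 303°

303°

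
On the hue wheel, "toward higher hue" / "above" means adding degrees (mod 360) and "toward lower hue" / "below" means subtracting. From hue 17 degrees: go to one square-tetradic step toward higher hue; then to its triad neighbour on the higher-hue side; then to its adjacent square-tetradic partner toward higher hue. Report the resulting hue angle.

317°

17 + 90 = 107°   (square ↑)
107 + 120 = 227°   (triadic ↑)
227 + 90 = 317°   (square ↑)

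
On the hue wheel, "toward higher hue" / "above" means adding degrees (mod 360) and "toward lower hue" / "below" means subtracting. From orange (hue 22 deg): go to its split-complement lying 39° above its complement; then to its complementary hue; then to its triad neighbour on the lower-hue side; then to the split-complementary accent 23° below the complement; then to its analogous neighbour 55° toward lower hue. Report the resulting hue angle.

+219° (split-comp 39° ↑): 22 + 219 = 241°
+180° (complement): 241 + 180 = 421 → 421 − 360 = 61°
−120° (triadic ↓): 61 − 120 = -59 → -59 + 360 = 301°
+157° (split-comp 23° ↓): 301 + 157 = 458 → 458 − 360 = 98°
−55° (analog 55° ↓): 98 − 55 = 43°

43°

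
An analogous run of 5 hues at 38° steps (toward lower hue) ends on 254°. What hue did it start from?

46°

4 steps of 38° (toward lower hue) give a net shift of −152°.
Start = end − shift: 254 + 152 = 406 → 406 − 360 = 46°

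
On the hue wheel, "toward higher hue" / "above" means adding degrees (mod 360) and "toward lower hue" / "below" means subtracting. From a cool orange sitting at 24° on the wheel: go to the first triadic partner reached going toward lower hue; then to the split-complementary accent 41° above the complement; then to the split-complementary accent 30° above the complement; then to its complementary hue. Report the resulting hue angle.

−120° (triadic ↓): 24 − 120 = -96 → -96 + 360 = 264°
+221° (split-comp 41° ↑): 264 + 221 = 485 → 485 − 360 = 125°
+210° (split-comp 30° ↑): 125 + 210 = 335°
+180° (complement): 335 + 180 = 515 → 515 − 360 = 155°

155°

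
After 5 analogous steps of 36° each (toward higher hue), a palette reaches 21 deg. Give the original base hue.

5 steps of 36° (toward higher hue) give a net shift of +180°.
Start = end − shift: 21 − 180 = -159 → -159 + 360 = 201°

201°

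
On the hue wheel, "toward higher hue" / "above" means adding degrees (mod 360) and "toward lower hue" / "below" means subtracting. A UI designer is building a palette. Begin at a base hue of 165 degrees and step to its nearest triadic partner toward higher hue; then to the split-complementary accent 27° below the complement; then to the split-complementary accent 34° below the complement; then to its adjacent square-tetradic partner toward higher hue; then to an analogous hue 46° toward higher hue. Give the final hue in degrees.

0°

triadic ↑ +120°: 165 + 120 = 285°
split-comp 27° ↓ +153°: 285 + 153 = 438 → 438 − 360 = 78°
split-comp 34° ↓ +146°: 78 + 146 = 224°
square ↑ +90°: 224 + 90 = 314°
analog 46° ↑ +46°: 314 + 46 = 360 → 360 − 360 = 0°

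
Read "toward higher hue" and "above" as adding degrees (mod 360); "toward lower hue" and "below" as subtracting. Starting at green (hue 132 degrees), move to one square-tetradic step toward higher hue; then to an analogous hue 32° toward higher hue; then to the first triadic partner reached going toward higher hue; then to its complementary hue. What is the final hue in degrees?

194°

+90° (square ↑): 132 + 90 = 222°
+32° (analog 32° ↑): 222 + 32 = 254°
+120° (triadic ↑): 254 + 120 = 374 → 374 − 360 = 14°
+180° (complement): 14 + 180 = 194°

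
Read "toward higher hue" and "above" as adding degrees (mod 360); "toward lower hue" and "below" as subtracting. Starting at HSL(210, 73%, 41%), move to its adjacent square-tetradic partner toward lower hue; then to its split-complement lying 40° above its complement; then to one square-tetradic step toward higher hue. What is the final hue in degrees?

70°

210 − 90 = 120°   (square ↓)
120 + 220 = 340°   (split-comp 40° ↑)
340 + 90 = 430 → 430 − 360 = 70°   (square ↑)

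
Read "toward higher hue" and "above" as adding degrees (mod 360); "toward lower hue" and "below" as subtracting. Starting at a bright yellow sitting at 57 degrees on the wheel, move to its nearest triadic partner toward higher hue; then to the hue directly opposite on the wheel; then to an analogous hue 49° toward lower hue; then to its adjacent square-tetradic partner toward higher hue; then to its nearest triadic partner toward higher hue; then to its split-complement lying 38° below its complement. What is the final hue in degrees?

+120° (triadic ↑): 57 + 120 = 177°
+180° (complement): 177 + 180 = 357°
−49° (analog 49° ↓): 357 − 49 = 308°
+90° (square ↑): 308 + 90 = 398 → 398 − 360 = 38°
+120° (triadic ↑): 38 + 120 = 158°
+142° (split-comp 38° ↓): 158 + 142 = 300°

300°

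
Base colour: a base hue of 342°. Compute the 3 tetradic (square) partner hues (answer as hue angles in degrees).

72°, 162° and 252°

A square tetradic scheme places four hues every 90°.
342 + 90 = 432 → 432 − 360 = 72°
342 + 180 = 522 → 522 − 360 = 162°
342 + 270 = 612 → 612 − 360 = 252°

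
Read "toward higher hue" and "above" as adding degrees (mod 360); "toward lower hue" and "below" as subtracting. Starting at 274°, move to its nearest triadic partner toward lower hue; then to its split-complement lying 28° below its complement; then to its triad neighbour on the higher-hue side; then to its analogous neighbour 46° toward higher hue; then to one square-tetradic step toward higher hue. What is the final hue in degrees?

202°

274 − 120 = 154°   (triadic ↓)
154 + 152 = 306°   (split-comp 28° ↓)
306 + 120 = 426 → 426 − 360 = 66°   (triadic ↑)
66 + 46 = 112°   (analog 46° ↑)
112 + 90 = 202°   (square ↑)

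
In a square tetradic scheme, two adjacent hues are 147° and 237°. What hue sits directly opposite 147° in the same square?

327°

A square tetradic scheme places four hues 90° apart; opposite corners are 180° apart.
147 + 180 = 327°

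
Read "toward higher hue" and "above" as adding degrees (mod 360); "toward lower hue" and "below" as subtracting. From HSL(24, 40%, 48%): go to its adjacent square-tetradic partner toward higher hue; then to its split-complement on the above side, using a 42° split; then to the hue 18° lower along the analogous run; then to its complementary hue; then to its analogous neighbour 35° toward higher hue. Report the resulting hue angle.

173°

+90° (square ↑): 24 + 90 = 114°
+222° (split-comp 42° ↑): 114 + 222 = 336°
−18° (analog 18° ↓): 336 − 18 = 318°
+180° (complement): 318 + 180 = 498 → 498 − 360 = 138°
+35° (analog 35° ↑): 138 + 35 = 173°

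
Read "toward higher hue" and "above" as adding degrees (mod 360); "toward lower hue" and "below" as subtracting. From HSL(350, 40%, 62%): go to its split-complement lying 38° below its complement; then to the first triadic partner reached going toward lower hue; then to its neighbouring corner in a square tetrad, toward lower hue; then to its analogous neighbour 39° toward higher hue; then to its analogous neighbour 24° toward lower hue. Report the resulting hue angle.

350 + 142 = 492 → 492 − 360 = 132°   (split-comp 38° ↓)
132 − 120 = 12°   (triadic ↓)
12 − 90 = -78 → -78 + 360 = 282°   (square ↓)
282 + 39 = 321°   (analog 39° ↑)
321 − 24 = 297°   (analog 24° ↓)

297°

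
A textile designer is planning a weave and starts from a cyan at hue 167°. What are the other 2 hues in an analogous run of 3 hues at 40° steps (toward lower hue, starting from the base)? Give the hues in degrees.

167 − 40 = 127°
167 − 80 = 87°

127° and 87°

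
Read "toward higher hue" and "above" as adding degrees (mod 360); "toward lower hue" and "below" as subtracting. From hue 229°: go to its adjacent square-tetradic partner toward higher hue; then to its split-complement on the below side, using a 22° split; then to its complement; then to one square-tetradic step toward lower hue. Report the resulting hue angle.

207°

square ↑ +90°: 229 + 90 = 319°
split-comp 22° ↓ +158°: 319 + 158 = 477 → 477 − 360 = 117°
complement +180°: 117 + 180 = 297°
square ↓ −90°: 297 − 90 = 207°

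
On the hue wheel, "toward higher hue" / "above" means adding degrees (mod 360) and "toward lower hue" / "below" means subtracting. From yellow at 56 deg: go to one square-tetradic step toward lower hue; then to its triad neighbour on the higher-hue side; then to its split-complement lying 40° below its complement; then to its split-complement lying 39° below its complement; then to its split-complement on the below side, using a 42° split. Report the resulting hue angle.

145°

square ↓ −90°: 56 − 90 = -34 → -34 + 360 = 326°
triadic ↑ +120°: 326 + 120 = 446 → 446 − 360 = 86°
split-comp 40° ↓ +140°: 86 + 140 = 226°
split-comp 39° ↓ +141°: 226 + 141 = 367 → 367 − 360 = 7°
split-comp 42° ↓ +138°: 7 + 138 = 145°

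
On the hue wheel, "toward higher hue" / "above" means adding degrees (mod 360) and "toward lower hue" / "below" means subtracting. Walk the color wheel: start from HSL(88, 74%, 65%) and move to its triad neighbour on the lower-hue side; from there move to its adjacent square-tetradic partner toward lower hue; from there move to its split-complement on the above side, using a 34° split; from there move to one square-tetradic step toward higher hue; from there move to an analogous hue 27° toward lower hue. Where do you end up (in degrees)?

88 − 120 = -32 → -32 + 360 = 328°   (triadic ↓)
328 − 90 = 238°   (square ↓)
238 + 214 = 452 → 452 − 360 = 92°   (split-comp 34° ↑)
92 + 90 = 182°   (square ↑)
182 − 27 = 155°   (analog 27° ↓)

155°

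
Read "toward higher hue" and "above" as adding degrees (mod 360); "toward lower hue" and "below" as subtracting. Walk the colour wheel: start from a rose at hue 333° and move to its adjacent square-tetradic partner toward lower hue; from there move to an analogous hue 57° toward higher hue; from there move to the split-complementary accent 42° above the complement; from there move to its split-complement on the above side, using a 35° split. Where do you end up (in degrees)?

333 − 90 = 243°   (square ↓)
243 + 57 = 300°   (analog 57° ↑)
300 + 222 = 522 → 522 − 360 = 162°   (split-comp 42° ↑)
162 + 215 = 377 → 377 − 360 = 17°   (split-comp 35° ↑)

17°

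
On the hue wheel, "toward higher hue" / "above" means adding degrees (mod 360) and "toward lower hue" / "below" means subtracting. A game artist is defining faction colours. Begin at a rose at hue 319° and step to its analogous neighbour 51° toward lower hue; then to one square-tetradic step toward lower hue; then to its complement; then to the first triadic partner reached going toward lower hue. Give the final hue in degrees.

analog 51° ↓ −51°: 319 − 51 = 268°
square ↓ −90°: 268 − 90 = 178°
complement +180°: 178 + 180 = 358°
triadic ↓ −120°: 358 − 120 = 238°

238°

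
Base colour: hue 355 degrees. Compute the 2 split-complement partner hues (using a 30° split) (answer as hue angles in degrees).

145° and 205°

Complement of 355 degrees: 355 + 180 = 535 → 535 − 360 = 175°
175 − 30 = 145°
175 + 30 = 205°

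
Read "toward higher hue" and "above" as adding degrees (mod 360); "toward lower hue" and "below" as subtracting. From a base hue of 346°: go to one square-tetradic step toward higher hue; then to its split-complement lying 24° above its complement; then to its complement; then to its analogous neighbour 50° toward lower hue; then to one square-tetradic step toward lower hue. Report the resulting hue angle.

+90° (square ↑): 346 + 90 = 436 → 436 − 360 = 76°
+204° (split-comp 24° ↑): 76 + 204 = 280°
+180° (complement): 280 + 180 = 460 → 460 − 360 = 100°
−50° (analog 50° ↓): 100 − 50 = 50°
−90° (square ↓): 50 − 90 = -40 → -40 + 360 = 320°

320°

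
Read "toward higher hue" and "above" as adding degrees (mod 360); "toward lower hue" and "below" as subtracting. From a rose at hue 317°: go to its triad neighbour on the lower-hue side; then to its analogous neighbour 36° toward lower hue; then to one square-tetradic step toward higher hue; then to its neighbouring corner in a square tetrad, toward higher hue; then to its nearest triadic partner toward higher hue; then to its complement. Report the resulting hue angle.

317 − 120 = 197°   (triadic ↓)
197 − 36 = 161°   (analog 36° ↓)
161 + 90 = 251°   (square ↑)
251 + 90 = 341°   (square ↑)
341 + 120 = 461 → 461 − 360 = 101°   (triadic ↑)
101 + 180 = 281°   (complement)

281°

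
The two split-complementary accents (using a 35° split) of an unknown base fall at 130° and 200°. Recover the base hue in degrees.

The accents sit 35° either side of the complement, so the complement is their short-arc midpoint on the wheel.
Short-arc midpoint of 130° and 200°: 165°.
Base is 180° from the complement: 165 − 180 = -15 → -15 + 360 = 345°

345°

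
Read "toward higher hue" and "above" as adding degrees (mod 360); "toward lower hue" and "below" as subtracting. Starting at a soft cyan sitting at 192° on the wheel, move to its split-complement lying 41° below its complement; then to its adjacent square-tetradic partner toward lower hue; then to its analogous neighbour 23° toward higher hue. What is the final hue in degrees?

split-comp 41° ↓ +139°: 192 + 139 = 331°
square ↓ −90°: 331 − 90 = 241°
analog 23° ↑ +23°: 241 + 23 = 264°

264°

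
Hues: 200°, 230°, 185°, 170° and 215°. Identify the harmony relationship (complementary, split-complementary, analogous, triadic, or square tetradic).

Sort the hues: 170°, 185°, 200°, 215°, 230°.
Successive gaps around the wheel: 15°, 15°, 15°, 15°, 300°.
A run of hues at equal small steps (15°) with one large closing gap is an analogous group.

analogous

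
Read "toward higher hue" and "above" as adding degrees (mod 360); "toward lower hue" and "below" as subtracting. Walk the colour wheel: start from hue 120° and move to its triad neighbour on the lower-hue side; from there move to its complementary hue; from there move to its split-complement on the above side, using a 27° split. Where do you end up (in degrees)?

27°

−120° (triadic ↓): 120 − 120 = 0°
+180° (complement): 0 + 180 = 180°
+207° (split-comp 27° ↑): 180 + 207 = 387 → 387 − 360 = 27°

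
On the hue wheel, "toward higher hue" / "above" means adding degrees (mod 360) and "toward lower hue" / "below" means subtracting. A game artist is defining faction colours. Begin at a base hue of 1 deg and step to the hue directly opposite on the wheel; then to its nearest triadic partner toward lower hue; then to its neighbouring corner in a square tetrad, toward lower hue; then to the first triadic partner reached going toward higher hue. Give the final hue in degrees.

complement +180°: 1 + 180 = 181°
triadic ↓ −120°: 181 − 120 = 61°
square ↓ −90°: 61 − 90 = -29 → -29 + 360 = 331°
triadic ↑ +120°: 331 + 120 = 451 → 451 − 360 = 91°

91°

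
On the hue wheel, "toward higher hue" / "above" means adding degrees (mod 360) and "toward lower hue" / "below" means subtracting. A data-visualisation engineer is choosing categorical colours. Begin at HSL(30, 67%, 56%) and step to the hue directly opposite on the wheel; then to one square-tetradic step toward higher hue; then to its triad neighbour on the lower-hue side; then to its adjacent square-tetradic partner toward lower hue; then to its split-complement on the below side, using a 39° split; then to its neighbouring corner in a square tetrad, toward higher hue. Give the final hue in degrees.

complement +180°: 30 + 180 = 210°
square ↑ +90°: 210 + 90 = 300°
triadic ↓ −120°: 300 − 120 = 180°
square ↓ −90°: 180 − 90 = 90°
split-comp 39° ↓ +141°: 90 + 141 = 231°
square ↑ +90°: 231 + 90 = 321°

321°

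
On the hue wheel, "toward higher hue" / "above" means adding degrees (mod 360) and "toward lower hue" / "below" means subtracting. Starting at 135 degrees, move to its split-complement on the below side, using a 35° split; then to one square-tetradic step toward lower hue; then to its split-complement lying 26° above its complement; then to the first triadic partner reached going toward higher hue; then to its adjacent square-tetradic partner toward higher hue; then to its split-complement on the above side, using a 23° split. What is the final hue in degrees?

+145° (split-comp 35° ↓): 135 + 145 = 280°
−90° (square ↓): 280 − 90 = 190°
+206° (split-comp 26° ↑): 190 + 206 = 396 → 396 − 360 = 36°
+120° (triadic ↑): 36 + 120 = 156°
+90° (square ↑): 156 + 90 = 246°
+203° (split-comp 23° ↑): 246 + 203 = 449 → 449 − 360 = 89°

89°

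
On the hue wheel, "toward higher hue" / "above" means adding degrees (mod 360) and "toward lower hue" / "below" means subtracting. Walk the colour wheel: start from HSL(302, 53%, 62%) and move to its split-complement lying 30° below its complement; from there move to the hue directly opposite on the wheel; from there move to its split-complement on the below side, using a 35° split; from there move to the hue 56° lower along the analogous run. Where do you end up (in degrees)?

+150° (split-comp 30° ↓): 302 + 150 = 452 → 452 − 360 = 92°
+180° (complement): 92 + 180 = 272°
+145° (split-comp 35° ↓): 272 + 145 = 417 → 417 − 360 = 57°
−56° (analog 56° ↓): 57 − 56 = 1°

1°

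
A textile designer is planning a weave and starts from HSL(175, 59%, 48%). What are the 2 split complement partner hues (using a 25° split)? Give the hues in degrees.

330° and 20°

Split-complementary hues sit 25° either side of the complement.
Complement of 175°: 175 + 180 = 355°
355 − 25 = 330°
355 + 25 = 380 → 380 − 360 = 20°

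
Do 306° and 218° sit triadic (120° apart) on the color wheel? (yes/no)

no

Angular distance: |306 − 218| = 88 = 88°.
Triadic (120° apart) requires 120°.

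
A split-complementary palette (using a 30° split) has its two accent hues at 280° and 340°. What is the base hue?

The accents sit 30° either side of the complement, so the complement is their short-arc midpoint on the wheel.
Short-arc midpoint of 280° and 340°: 310°.
Base is 180° from the complement: 310 − 180 = 130°

130°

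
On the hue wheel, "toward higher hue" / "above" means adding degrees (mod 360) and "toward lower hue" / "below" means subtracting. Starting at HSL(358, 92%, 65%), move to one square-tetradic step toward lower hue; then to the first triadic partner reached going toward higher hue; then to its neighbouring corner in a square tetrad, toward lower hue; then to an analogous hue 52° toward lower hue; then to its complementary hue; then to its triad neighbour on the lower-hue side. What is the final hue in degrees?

306°

−90° (square ↓): 358 − 90 = 268°
+120° (triadic ↑): 268 + 120 = 388 → 388 − 360 = 28°
−90° (square ↓): 28 − 90 = -62 → -62 + 360 = 298°
−52° (analog 52° ↓): 298 − 52 = 246°
+180° (complement): 246 + 180 = 426 → 426 − 360 = 66°
−120° (triadic ↓): 66 − 120 = -54 → -54 + 360 = 306°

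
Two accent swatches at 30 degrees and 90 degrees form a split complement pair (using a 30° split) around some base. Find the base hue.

240°

The accents sit 30° either side of the complement, so the complement is their short-arc midpoint on the wheel.
Short-arc midpoint of 30° and 90°: 60°.
Base is 180° from the complement: 60 − 180 = -120 → -120 + 360 = 240°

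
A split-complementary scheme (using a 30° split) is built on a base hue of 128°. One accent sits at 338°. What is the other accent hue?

278°

Split-complementary hues sit 30° either side of the complement.
Complement of the base 128°: 128 + 180 = 308°
The given accent 338° is 30° one side of 308°; the other accent sits 30° the other side: 308 − 30 = 278°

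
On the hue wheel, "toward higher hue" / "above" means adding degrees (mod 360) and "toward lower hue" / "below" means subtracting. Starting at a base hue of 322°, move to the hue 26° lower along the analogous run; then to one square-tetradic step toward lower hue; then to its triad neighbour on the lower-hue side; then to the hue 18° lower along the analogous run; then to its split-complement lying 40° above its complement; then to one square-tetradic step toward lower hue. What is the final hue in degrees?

−26° (analog 26° ↓): 322 − 26 = 296°
−90° (square ↓): 296 − 90 = 206°
−120° (triadic ↓): 206 − 120 = 86°
−18° (analog 18° ↓): 86 − 18 = 68°
+220° (split-comp 40° ↑): 68 + 220 = 288°
−90° (square ↓): 288 − 90 = 198°

198°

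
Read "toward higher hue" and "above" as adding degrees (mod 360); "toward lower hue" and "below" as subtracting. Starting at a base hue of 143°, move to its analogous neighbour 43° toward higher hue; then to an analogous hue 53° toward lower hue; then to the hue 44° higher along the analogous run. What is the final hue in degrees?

143 + 43 = 186°   (analog 43° ↑)
186 − 53 = 133°   (analog 53° ↓)
133 + 44 = 177°   (analog 44° ↑)

177°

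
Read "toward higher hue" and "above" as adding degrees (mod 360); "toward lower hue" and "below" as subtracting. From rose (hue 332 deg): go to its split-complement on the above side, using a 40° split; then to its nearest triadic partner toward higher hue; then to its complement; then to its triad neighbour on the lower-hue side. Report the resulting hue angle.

12°

+220° (split-comp 40° ↑): 332 + 220 = 552 → 552 − 360 = 192°
+120° (triadic ↑): 192 + 120 = 312°
+180° (complement): 312 + 180 = 492 → 492 − 360 = 132°
−120° (triadic ↓): 132 − 120 = 12°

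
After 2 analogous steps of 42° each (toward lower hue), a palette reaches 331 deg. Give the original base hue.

55°

2 steps of 42° (toward lower hue) give a net shift of −84°.
Start = end − shift: 331 + 84 = 415 → 415 − 360 = 55°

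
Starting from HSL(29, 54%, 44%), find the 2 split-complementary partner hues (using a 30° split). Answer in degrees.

179° and 239°

Split-complementary hues sit 30° either side of the complement.
Complement of 29°: 29 + 180 = 209°
209 − 30 = 179°
209 + 30 = 239°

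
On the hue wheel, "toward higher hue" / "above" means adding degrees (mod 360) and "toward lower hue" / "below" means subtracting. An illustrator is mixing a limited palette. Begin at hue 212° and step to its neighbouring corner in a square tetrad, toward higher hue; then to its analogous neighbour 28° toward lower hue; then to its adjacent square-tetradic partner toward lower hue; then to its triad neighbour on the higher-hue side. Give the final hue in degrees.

212 + 90 = 302°   (square ↑)
302 − 28 = 274°   (analog 28° ↓)
274 − 90 = 184°   (square ↓)
184 + 120 = 304°   (triadic ↑)

304°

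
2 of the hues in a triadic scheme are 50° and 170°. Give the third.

290°

A triad places three hues 120° apart.
The full set through 50° is {50°, 170°, 290°}.
Given {50°, 170°}, the missing hue is 290°.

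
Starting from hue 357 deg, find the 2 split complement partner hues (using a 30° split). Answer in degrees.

Complement of 357 deg: 357 + 180 = 537 → 537 − 360 = 177°
177 − 30 = 147°
177 + 30 = 207°

147° and 207°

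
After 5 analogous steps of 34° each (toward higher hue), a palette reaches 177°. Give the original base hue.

7°

5 steps of 34° (toward higher hue) give a net shift of +170°.
Start = end − shift: 177 − 170 = 7°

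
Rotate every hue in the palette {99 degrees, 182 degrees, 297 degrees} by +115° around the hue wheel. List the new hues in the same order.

214°, 297°, 52°

99 + 115 = 214°
182 + 115 = 297°
297 + 115 = 412 → 412 − 360 = 52°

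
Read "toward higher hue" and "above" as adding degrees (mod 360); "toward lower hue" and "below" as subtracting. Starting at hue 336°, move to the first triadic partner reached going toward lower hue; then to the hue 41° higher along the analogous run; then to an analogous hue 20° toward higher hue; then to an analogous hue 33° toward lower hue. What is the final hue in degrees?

244°

triadic ↓ −120°: 336 − 120 = 216°
analog 41° ↑ +41°: 216 + 41 = 257°
analog 20° ↑ +20°: 257 + 20 = 277°
analog 33° ↓ −33°: 277 − 33 = 244°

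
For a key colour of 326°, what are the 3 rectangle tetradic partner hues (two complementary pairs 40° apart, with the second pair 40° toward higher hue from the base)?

6°, 146°, and 186°

A rectangular tetradic uses two complementary pairs 40° apart: offsets 0°, 40°, 180°, 220°.
326 + 40 = 366 → 366 − 360 = 6°
326 + 180 = 506 → 506 − 360 = 146°
326 + 220 = 546 → 546 − 360 = 186°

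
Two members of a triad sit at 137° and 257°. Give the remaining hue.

A triad spaces three hues 120° apart.
The full set is {17°, 137°, 257°}.

17°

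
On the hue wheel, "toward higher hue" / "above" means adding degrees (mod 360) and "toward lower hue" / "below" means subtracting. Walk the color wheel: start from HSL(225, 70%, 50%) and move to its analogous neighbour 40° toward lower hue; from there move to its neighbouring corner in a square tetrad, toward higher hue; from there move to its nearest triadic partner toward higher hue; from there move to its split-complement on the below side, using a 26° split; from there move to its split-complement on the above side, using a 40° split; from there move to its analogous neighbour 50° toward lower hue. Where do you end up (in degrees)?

analog 40° ↓ −40°: 225 − 40 = 185°
square ↑ +90°: 185 + 90 = 275°
triadic ↑ +120°: 275 + 120 = 395 → 395 − 360 = 35°
split-comp 26° ↓ +154°: 35 + 154 = 189°
split-comp 40° ↑ +220°: 189 + 220 = 409 → 409 − 360 = 49°
analog 50° ↓ −50°: 49 − 50 = -1 → -1 + 360 = 359°

359°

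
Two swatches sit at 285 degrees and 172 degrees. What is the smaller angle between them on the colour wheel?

|285 − 172| = 113.
113 ≤ 180, so the shorter arc is 113°.

113°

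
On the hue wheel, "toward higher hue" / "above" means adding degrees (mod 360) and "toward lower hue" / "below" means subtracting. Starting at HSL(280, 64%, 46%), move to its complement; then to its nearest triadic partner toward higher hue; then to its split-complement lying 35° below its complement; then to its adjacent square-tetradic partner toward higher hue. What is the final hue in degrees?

95°

280 + 180 = 460 → 460 − 360 = 100°   (complement)
100 + 120 = 220°   (triadic ↑)
220 + 145 = 365 → 365 − 360 = 5°   (split-comp 35° ↓)
5 + 90 = 95°   (square ↑)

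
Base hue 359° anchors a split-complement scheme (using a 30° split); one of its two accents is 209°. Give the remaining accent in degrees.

149°

Split-complementary hues sit 30° either side of the complement.
Complement of the base 359°: 359 + 180 = 539 → 539 − 360 = 179°
The given accent 209° is 30° one side of 179°; the other accent sits 30° the other side: 179 − 30 = 149°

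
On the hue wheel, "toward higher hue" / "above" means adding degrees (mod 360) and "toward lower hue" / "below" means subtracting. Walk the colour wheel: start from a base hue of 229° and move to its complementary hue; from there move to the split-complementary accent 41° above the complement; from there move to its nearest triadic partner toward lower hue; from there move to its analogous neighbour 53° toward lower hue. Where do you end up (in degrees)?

complement +180°: 229 + 180 = 409 → 409 − 360 = 49°
split-comp 41° ↑ +221°: 49 + 221 = 270°
triadic ↓ −120°: 270 − 120 = 150°
analog 53° ↓ −53°: 150 − 53 = 97°

97°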